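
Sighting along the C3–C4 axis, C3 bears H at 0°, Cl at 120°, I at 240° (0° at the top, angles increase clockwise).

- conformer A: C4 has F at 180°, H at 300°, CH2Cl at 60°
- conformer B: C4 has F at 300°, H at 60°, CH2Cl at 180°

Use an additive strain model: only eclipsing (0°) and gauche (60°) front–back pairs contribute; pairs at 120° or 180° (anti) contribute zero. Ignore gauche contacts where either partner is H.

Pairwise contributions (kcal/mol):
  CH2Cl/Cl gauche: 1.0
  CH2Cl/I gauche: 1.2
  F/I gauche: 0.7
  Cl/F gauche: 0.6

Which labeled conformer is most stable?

A (staggered): Cl(120°)/F(180°) gauche 0.6; Cl(120°)/CH2Cl(60°) gauche 1.0; I(240°)/F(180°) gauche 0.7 → 2.3 kcal/mol.
B (staggered): Cl(120°)/CH2Cl(180°) gauche 1.0; I(240°)/F(300°) gauche 0.7; I(240°)/CH2Cl(180°) gauche 1.2 → 2.9 kcal/mol.
A has the lowest total (2.3 kcal/mol).

A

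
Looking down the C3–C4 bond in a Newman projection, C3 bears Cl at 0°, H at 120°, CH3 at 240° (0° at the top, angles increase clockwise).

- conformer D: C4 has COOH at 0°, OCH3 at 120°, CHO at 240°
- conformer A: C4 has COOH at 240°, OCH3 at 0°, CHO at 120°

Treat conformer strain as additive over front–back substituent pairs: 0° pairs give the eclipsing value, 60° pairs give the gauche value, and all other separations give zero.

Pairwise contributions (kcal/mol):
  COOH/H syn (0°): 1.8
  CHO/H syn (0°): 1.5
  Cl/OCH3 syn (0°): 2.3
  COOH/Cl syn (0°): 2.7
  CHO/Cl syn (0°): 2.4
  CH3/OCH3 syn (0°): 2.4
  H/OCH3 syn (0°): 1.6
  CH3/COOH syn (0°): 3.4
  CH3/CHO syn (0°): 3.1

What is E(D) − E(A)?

D (eclipsed): Cl(0°)/COOH(0°) eclipsed 2.7; H(120°)/OCH3(120°) eclipsed 1.6; CH3(240°)/CHO(240°) eclipsed 3.1 → 7.4 kcal/mol.
A (eclipsed): Cl(0°)/OCH3(0°) eclipsed 2.3; H(120°)/CHO(120°) eclipsed 1.5; CH3(240°)/COOH(240°) eclipsed 3.4 → 7.2 kcal/mol.
E(D) − E(A) = 7.4 − 7.2 = +0.2 kcal/mol.

+0.2 kcal/mol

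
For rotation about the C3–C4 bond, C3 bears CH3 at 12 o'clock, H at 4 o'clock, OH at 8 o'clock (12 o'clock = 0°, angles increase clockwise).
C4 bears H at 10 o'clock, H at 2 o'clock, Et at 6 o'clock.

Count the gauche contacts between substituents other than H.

1

Non-H gauche pairs: OH(240°)/Et(180°) — 1 interaction.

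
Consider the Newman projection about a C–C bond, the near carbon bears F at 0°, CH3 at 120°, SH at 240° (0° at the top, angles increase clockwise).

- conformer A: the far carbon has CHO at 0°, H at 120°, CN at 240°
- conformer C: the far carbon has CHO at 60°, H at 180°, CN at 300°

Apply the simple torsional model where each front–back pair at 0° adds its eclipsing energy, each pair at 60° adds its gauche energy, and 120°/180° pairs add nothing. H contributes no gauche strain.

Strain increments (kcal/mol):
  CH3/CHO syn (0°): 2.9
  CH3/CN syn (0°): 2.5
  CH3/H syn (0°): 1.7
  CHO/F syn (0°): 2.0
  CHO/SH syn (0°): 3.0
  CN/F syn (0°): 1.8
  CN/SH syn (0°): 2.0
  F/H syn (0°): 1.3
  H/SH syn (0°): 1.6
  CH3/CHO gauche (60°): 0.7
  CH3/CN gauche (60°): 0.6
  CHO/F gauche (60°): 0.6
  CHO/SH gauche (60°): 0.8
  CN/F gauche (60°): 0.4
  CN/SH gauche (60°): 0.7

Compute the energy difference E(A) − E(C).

A is eclipsed. F at 0° is eclipsed with CHO at 0° (2.0); CH3 at 120° is eclipsed with H at 120° (1.7); SH at 240° is eclipsed with CN at 240° (2.0). Total 5.7 kcal/mol.
C is staggered. F at 0° is gauche with CHO at 60° (0.6); F at 0° is gauche with CN at 300° (0.4); CH3 at 120° is gauche with CHO at 60° (0.7); SH at 240° is gauche with CN at 300° (0.7). Total 2.4 kcal/mol.
E(A) − E(C) = 5.7 − 2.4 = +3.3 kcal/mol.

+3.3 kcal/mol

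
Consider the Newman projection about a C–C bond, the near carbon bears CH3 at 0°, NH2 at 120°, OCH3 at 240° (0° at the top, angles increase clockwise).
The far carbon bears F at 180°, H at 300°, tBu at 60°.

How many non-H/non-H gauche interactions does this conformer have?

Non-H gauche pairs: CH3(0°)/tBu(60°); NH2(120°)/F(180°); NH2(120°)/tBu(60°); OCH3(240°)/F(180°) — 4 interactions.

4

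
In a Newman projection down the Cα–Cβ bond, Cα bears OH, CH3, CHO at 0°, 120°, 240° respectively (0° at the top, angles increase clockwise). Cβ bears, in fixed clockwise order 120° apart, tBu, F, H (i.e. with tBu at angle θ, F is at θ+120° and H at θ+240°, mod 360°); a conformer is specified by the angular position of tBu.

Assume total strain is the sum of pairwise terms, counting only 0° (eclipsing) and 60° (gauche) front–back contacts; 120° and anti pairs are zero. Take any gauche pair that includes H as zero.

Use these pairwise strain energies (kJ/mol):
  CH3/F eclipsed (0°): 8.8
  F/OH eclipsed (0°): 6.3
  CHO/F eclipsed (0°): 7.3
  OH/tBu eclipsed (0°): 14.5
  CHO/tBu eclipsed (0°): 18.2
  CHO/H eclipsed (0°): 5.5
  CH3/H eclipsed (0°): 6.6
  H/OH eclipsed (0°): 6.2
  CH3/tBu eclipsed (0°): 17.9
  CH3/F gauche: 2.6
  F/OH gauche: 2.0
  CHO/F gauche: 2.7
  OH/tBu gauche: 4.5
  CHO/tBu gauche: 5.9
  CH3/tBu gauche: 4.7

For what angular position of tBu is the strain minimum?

60°

tBu at 0° (eclipsed): OH–tBu eclipsed, CH3–F eclipsed, CHO–H eclipsed; 14.5 + 8.8 + 5.5 = 28.8 kJ/mol.
tBu at 60° (staggered): OH–tBu gauche, CH3–tBu gauche, CH3–F gauche, CHO–F gauche; 4.5 + 4.7 + 2.6 + 2.7 = 14.5 kJ/mol.
tBu at 120° (eclipsed): OH–H eclipsed, CH3–tBu eclipsed, CHO–F eclipsed; 6.2 + 17.9 + 7.3 = 31.4 kJ/mol.
tBu at 180° (staggered): OH–F gauche, CH3–tBu gauche, CHO–tBu gauche, CHO–F gauche; 2.0 + 4.7 + 5.9 + 2.7 = 15.3 kJ/mol.
tBu at 240° (eclipsed): OH–F eclipsed, CH3–H eclipsed, CHO–tBu eclipsed; 6.3 + 6.6 + 18.2 = 31.1 kJ/mol.
tBu at 300° (staggered): OH–tBu gauche, OH–F gauche, CH3–F gauche, CHO–tBu gauche; 4.5 + 2.0 + 2.6 + 5.9 = 15.0 kJ/mol.
The minimum (14.5 kJ/mol) occurs with tBu at 60°.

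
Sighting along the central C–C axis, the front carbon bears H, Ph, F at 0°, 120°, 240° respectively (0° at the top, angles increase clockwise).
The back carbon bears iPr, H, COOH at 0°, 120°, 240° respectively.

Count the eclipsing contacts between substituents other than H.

Non-H eclipsing pairs: F(240°)/COOH(240°) — 1 interaction.

1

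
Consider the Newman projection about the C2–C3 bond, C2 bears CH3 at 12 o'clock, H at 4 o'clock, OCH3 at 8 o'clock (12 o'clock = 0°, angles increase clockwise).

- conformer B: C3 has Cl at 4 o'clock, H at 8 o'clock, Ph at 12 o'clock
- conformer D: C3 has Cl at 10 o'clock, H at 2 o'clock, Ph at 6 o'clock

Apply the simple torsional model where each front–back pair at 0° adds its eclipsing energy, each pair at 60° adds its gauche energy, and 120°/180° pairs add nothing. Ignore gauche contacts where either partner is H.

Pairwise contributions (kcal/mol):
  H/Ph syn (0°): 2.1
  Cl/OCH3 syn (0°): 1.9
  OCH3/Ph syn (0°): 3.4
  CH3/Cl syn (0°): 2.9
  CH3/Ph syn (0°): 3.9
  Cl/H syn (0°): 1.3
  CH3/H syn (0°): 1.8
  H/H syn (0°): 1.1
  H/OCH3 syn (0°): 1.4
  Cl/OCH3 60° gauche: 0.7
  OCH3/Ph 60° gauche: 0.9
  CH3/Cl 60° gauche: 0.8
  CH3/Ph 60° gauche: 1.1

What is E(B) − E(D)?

B (eclipsed): CH3(0°)/Ph(0°) eclipsed 3.9; H(120°)/Cl(120°) eclipsed 1.3; OCH3(240°)/H(240°) eclipsed 1.4 → 6.6 kcal/mol.
D (staggered): CH3(0°)/Cl(300°) gauche 0.8; OCH3(240°)/Cl(300°) gauche 0.7; OCH3(240°)/Ph(180°) gauche 0.9 → 2.4 kcal/mol.
E(B) − E(D) = 6.6 − 2.4 = +4.2 kcal/mol.

+4.2 kcal/mol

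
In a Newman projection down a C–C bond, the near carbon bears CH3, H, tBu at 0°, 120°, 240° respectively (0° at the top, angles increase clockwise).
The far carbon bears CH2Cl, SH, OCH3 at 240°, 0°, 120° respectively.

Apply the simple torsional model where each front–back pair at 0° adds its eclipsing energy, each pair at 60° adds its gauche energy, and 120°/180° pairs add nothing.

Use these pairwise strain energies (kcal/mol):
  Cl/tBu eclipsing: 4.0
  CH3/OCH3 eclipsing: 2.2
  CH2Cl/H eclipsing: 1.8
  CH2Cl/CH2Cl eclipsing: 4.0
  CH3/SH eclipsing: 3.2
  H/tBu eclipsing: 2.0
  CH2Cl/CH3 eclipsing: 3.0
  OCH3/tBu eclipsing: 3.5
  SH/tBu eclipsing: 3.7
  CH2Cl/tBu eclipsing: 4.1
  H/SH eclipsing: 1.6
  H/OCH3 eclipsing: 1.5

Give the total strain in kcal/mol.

8.8 kcal/mol

This conformer (eclipsed): CH3(0°)/SH(0°) eclipsed 3.2; H(120°)/OCH3(120°) eclipsed 1.5; tBu(240°)/CH2Cl(240°) eclipsed 4.1 → 8.8 kcal/mol.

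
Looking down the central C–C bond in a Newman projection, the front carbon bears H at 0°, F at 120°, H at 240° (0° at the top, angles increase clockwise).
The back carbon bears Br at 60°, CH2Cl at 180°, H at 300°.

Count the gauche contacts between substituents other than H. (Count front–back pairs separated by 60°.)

2

Non-H gauche pairs: F(120°)/Br(60°); F(120°)/CH2Cl(180°) — 2 interactions.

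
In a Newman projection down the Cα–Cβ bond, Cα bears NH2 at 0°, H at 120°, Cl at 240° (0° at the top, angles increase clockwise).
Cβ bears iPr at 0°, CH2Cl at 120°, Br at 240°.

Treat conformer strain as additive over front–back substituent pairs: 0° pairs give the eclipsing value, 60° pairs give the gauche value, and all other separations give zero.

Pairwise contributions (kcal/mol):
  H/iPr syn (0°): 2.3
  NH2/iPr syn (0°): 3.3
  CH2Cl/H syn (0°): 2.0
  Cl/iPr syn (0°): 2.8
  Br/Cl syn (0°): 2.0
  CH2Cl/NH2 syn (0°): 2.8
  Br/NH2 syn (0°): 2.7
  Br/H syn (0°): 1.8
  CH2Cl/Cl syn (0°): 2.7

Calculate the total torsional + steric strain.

7.3 kcal/mol

This conformer (eclipsed): NH2(0°)/iPr(0°) eclipsed 3.3; H(120°)/CH2Cl(120°) eclipsed 2.0; Cl(240°)/Br(240°) eclipsed 2.0 → 7.3 kcal/mol.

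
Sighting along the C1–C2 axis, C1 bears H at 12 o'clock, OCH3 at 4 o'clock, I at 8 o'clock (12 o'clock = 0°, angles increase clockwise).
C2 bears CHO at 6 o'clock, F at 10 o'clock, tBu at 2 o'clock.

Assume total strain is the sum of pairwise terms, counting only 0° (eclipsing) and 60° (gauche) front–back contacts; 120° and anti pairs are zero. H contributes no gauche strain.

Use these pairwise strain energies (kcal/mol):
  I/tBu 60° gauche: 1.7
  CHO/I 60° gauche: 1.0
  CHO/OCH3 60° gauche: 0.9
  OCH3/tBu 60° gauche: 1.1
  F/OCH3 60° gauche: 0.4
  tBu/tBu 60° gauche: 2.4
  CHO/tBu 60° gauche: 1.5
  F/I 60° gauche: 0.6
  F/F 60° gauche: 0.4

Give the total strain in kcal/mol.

This conformer (staggered): OCH3(120°)/CHO(180°) gauche 0.9; OCH3(120°)/tBu(60°) gauche 1.1; I(240°)/CHO(180°) gauche 1.0; I(240°)/F(300°) gauche 0.6 → 3.6 kcal/mol.

3.6 kcal/mol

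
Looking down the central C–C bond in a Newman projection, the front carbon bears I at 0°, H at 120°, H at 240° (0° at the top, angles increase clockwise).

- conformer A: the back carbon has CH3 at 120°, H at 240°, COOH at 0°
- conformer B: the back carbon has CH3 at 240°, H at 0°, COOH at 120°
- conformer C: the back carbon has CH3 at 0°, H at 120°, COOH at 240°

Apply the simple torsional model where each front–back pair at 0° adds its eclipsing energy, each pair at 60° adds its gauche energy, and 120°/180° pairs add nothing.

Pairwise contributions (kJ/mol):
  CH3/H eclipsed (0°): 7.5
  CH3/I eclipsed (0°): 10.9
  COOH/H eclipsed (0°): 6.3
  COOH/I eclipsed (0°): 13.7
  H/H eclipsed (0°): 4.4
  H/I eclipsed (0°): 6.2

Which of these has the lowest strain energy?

A (eclipsed): I–COOH eclipsed, H–CH3 eclipsed, H–H eclipsed; 13.7 + 7.5 + 4.4 = 25.6 kJ/mol.
B (eclipsed): I–H eclipsed, H–COOH eclipsed, H–CH3 eclipsed; 6.2 + 6.3 + 7.5 = 20.0 kJ/mol.
C (eclipsed): I–CH3 eclipsed, H–H eclipsed, H–COOH eclipsed; 10.9 + 4.4 + 6.3 = 21.6 kJ/mol.
B has the lowest total (20.0 kJ/mol).

B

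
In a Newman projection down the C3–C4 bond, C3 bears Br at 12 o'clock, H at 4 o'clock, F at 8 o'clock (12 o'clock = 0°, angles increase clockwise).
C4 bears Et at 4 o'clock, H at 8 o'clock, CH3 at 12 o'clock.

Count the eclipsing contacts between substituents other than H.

Non-H eclipsing pairs: Br(0°)/CH3(0°) — 1 interaction.

1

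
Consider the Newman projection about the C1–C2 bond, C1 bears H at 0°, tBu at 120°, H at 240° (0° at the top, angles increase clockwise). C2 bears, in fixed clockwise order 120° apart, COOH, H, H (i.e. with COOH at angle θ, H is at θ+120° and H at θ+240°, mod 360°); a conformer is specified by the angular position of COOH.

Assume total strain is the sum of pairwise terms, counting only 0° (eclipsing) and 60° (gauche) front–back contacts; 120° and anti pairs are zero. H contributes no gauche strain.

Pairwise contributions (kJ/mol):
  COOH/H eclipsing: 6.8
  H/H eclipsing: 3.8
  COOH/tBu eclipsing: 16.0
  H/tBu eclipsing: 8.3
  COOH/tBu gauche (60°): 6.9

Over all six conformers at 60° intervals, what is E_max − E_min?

COOH at 0° (eclipsed): H–COOH eclipsed, tBu–H eclipsed, H–H eclipsed; 6.8 + 8.3 + 3.8 = 18.9 kJ/mol.
COOH at 60° (staggered): tBu–COOH gauche; 6.9 = 6.9 kJ/mol.
COOH at 120° (eclipsed): H–H eclipsed, tBu–COOH eclipsed, H–H eclipsed; 3.8 + 16.0 + 3.8 = 23.6 kJ/mol.
COOH at 180° (staggered): tBu–COOH gauche; 6.9 = 6.9 kJ/mol.
COOH at 240° (eclipsed): H–H eclipsed, tBu–H eclipsed, H–COOH eclipsed; 3.8 + 8.3 + 6.8 = 18.9 kJ/mol.
COOH at 300° (staggered): no non-H gauche contacts → 0.0 kJ/mol.
Max at 120° (23.6 kJ/mol), min at 300° (0.0 kJ/mol); barrier = 23.6 kJ/mol.

23.6 kJ/mol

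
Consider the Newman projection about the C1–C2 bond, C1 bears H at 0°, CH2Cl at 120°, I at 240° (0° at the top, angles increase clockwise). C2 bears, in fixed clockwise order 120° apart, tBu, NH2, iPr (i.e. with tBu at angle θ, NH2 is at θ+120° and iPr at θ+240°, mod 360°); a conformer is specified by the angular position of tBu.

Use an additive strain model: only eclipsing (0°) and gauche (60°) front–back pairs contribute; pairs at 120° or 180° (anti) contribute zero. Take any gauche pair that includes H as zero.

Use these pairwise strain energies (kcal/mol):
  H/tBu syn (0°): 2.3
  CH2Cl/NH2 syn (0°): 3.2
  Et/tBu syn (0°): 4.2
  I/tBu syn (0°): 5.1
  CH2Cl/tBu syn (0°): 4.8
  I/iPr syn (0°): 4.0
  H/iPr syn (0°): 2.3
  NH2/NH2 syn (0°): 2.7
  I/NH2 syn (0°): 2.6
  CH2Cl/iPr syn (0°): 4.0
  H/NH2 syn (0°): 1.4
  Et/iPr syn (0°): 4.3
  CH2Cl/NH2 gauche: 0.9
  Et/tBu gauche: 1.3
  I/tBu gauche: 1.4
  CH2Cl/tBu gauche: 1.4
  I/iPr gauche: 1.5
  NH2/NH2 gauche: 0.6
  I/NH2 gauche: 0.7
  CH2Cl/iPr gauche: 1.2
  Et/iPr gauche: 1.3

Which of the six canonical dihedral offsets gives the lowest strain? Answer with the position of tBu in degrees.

60°

tBu at 0° (eclipsed): H(0°)/tBu(0°) eclipsed 2.3; CH2Cl(120°)/NH2(120°) eclipsed 3.2; I(240°)/iPr(240°) eclipsed 4.0 → 9.5 kcal/mol.
tBu at 60° (staggered): CH2Cl(120°)/tBu(60°) gauche 1.4; CH2Cl(120°)/NH2(180°) gauche 0.9; I(240°)/NH2(180°) gauche 0.7; I(240°)/iPr(300°) gauche 1.5 → 4.5 kcal/mol.
tBu at 120° (eclipsed): H(0°)/iPr(0°) eclipsed 2.3; CH2Cl(120°)/tBu(120°) eclipsed 4.8; I(240°)/NH2(240°) eclipsed 2.6 → 9.7 kcal/mol.
tBu at 180° (staggered): CH2Cl(120°)/tBu(180°) gauche 1.4; CH2Cl(120°)/iPr(60°) gauche 1.2; I(240°)/tBu(180°) gauche 1.4; I(240°)/NH2(300°) gauche 0.7 → 4.7 kcal/mol.
tBu at 240° (eclipsed): H(0°)/NH2(0°) eclipsed 1.4; CH2Cl(120°)/iPr(120°) eclipsed 4.0; I(240°)/tBu(240°) eclipsed 5.1 → 10.5 kcal/mol.
tBu at 300° (staggered): CH2Cl(120°)/NH2(60°) gauche 0.9; CH2Cl(120°)/iPr(180°) gauche 1.2; I(240°)/tBu(300°) gauche 1.4; I(240°)/iPr(180°) gauche 1.5 → 5.0 kcal/mol.
The minimum (4.5 kcal/mol) occurs with tBu at 60°.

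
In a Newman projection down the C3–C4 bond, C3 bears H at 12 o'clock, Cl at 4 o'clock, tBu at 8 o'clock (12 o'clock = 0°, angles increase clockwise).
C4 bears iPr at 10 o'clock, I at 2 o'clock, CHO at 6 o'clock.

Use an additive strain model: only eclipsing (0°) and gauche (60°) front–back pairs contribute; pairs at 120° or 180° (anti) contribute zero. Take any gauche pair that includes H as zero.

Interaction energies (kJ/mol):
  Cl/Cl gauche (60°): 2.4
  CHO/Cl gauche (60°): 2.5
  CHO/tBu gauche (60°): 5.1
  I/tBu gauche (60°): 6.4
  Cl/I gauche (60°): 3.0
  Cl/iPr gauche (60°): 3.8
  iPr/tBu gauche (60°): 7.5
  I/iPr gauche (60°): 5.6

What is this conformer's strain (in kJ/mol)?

This conformer is staggered. Cl at 120° is gauche with I at 60° (3.0); Cl at 120° is gauche with CHO at 180° (2.5); tBu at 240° is gauche with iPr at 300° (7.5); tBu at 240° is gauche with CHO at 180° (5.1). Total 18.1 kJ/mol.

18.1 kJ/mol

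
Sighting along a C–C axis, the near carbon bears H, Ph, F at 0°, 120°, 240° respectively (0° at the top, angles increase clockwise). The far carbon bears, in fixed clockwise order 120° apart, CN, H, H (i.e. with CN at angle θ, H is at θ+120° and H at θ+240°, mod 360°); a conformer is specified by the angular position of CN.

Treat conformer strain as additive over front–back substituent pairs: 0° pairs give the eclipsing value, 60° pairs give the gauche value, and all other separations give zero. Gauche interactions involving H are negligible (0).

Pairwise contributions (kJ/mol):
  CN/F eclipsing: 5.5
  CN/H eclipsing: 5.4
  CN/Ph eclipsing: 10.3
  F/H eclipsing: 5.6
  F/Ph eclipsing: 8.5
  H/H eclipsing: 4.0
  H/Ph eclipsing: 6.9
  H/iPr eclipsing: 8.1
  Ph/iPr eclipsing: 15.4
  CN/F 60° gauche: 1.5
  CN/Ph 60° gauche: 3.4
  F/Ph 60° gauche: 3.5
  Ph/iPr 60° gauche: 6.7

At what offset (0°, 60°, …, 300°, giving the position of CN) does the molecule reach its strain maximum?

120°

CN at 0° (eclipsed): H(0°)/CN(0°) eclipsed 5.4; Ph(120°)/H(120°) eclipsed 6.9; F(240°)/H(240°) eclipsed 5.6 → 17.9 kJ/mol.
CN at 60° (staggered): Ph(120°)/CN(60°) gauche 3.4 → 3.4 kJ/mol.
CN at 120° (eclipsed): H(0°)/H(0°) eclipsed 4.0; Ph(120°)/CN(120°) eclipsed 10.3; F(240°)/H(240°) eclipsed 5.6 → 19.9 kJ/mol.
CN at 180° (staggered): Ph(120°)/CN(180°) gauche 3.4; F(240°)/CN(180°) gauche 1.5 → 4.9 kJ/mol.
CN at 240° (eclipsed): H(0°)/H(0°) eclipsed 4.0; Ph(120°)/H(120°) eclipsed 6.9; F(240°)/CN(240°) eclipsed 5.5 → 16.4 kJ/mol.
CN at 300° (staggered): F(240°)/CN(300°) gauche 1.5 → 1.5 kJ/mol.
The maximum (19.9 kJ/mol) occurs with CN at 120°.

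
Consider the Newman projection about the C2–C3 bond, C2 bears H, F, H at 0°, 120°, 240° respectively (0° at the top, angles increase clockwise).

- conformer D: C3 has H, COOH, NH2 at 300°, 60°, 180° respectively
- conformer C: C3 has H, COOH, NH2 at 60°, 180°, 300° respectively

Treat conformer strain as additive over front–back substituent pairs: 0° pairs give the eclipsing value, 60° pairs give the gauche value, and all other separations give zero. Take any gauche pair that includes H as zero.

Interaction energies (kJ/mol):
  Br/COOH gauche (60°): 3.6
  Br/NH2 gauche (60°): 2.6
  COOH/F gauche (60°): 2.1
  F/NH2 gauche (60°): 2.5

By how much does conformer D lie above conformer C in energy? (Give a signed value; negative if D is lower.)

+2.5 kJ/mol

D (staggered): F(120°)/COOH(60°) gauche 2.1; F(120°)/NH2(180°) gauche 2.5 → 4.6 kJ/mol.
C (staggered): F(120°)/COOH(180°) gauche 2.1 → 2.1 kJ/mol.
E(D) − E(C) = 4.6 − 2.1 = +2.5 kJ/mol.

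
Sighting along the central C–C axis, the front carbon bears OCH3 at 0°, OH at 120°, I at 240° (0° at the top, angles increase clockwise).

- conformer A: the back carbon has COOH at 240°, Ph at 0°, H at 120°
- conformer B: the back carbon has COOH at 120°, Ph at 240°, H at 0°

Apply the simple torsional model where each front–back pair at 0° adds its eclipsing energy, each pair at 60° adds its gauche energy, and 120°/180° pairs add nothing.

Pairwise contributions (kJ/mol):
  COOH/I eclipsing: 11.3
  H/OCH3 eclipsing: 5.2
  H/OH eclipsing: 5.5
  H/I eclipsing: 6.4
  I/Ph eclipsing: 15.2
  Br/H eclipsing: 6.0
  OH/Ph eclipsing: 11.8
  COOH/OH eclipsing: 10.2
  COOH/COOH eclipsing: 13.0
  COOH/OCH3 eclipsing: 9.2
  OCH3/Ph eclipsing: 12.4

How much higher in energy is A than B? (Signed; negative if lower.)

A (eclipsed): OCH3–Ph eclipsed, OH–H eclipsed, I–COOH eclipsed; 12.4 + 5.5 + 11.3 = 29.2 kJ/mol.
B (eclipsed): OCH3–H eclipsed, OH–COOH eclipsed, I–Ph eclipsed; 5.2 + 10.2 + 15.2 = 30.6 kJ/mol.
E(A) − E(B) = 29.2 − 30.6 = -1.4 kJ/mol.

-1.4 kJ/mol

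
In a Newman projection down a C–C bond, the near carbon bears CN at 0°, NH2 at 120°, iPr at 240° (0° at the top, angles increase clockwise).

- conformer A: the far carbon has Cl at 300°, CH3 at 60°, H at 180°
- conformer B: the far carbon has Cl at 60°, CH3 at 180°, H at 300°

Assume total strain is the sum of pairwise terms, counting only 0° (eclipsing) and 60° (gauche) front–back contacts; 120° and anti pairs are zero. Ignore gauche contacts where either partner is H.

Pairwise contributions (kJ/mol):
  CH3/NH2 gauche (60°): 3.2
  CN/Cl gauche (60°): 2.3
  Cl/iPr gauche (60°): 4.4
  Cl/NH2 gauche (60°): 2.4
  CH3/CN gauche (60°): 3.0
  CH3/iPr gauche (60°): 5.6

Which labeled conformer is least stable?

B

A is staggered. CN at 0° is gauche with Cl at 300° (2.3); CN at 0° is gauche with CH3 at 60° (3.0); NH2 at 120° is gauche with CH3 at 60° (3.2); iPr at 240° is gauche with Cl at 300° (4.4). Total 12.9 kJ/mol.
B is staggered. CN at 0° is gauche with Cl at 60° (2.3); NH2 at 120° is gauche with Cl at 60° (2.4); NH2 at 120° is gauche with CH3 at 180° (3.2); iPr at 240° is gauche with CH3 at 180° (5.6). Total 13.5 kJ/mol.
B has the highest total (13.5 kJ/mol).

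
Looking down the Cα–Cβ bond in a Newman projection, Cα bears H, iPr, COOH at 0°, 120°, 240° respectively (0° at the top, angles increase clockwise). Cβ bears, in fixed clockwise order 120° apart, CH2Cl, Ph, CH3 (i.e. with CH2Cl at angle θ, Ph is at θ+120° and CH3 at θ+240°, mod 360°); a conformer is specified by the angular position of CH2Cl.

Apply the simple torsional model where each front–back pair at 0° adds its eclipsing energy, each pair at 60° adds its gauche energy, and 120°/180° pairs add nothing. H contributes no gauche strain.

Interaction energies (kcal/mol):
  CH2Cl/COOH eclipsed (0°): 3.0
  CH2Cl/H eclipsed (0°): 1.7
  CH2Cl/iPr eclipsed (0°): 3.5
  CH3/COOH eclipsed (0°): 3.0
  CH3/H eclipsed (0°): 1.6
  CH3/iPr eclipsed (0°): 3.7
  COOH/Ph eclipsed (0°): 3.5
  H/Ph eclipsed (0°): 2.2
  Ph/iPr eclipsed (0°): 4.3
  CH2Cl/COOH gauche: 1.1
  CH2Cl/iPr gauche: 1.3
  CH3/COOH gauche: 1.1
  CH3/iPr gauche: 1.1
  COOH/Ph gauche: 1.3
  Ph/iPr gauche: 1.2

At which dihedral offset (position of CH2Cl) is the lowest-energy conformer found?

300°

CH2Cl at 0° (eclipsed): H–CH2Cl eclipsed, iPr–Ph eclipsed, COOH–CH3 eclipsed; 1.7 + 4.3 + 3.0 = 9.0 kcal/mol.
CH2Cl at 60° (staggered): iPr–CH2Cl gauche, iPr–Ph gauche, COOH–Ph gauche, COOH–CH3 gauche; 1.3 + 1.2 + 1.3 + 1.1 = 4.9 kcal/mol.
CH2Cl at 120° (eclipsed): H–CH3 eclipsed, iPr–CH2Cl eclipsed, COOH–Ph eclipsed; 1.6 + 3.5 + 3.5 = 8.6 kcal/mol.
CH2Cl at 180° (staggered): iPr–CH2Cl gauche, iPr–CH3 gauche, COOH–CH2Cl gauche, COOH–Ph gauche; 1.3 + 1.1 + 1.1 + 1.3 = 4.8 kcal/mol.
CH2Cl at 240° (eclipsed): H–Ph eclipsed, iPr–CH3 eclipsed, COOH–CH2Cl eclipsed; 2.2 + 3.7 + 3.0 = 8.9 kcal/mol.
CH2Cl at 300° (staggered): iPr–Ph gauche, iPr–CH3 gauche, COOH–CH2Cl gauche, COOH–CH3 gauche; 1.2 + 1.1 + 1.1 + 1.1 = 4.5 kcal/mol.
The minimum (4.5 kcal/mol) occurs with CH2Cl at 300°.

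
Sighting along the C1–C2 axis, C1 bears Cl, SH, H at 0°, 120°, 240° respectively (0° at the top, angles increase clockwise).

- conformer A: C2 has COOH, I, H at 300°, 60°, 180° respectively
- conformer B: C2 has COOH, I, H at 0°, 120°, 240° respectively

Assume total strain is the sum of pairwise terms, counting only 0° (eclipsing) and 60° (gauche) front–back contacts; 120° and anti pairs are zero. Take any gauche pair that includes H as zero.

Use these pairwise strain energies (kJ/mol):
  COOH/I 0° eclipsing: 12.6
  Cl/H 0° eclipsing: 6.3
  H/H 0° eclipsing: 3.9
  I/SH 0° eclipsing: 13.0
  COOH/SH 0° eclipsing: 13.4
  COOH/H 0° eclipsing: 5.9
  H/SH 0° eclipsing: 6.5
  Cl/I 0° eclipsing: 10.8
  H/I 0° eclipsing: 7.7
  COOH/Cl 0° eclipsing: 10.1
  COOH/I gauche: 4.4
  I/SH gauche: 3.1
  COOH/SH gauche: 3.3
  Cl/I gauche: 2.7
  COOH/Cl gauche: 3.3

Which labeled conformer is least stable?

A is staggered. Cl at 0° is gauche with COOH at 300° (3.3); Cl at 0° is gauche with I at 60° (2.7); SH at 120° is gauche with I at 60° (3.1). Total 9.1 kJ/mol.
B is eclipsed. Cl at 0° is eclipsed with COOH at 0° (10.1); SH at 120° is eclipsed with I at 120° (13.0); H at 240° is eclipsed with H at 240° (3.9). Total 27.0 kJ/mol.
B has the highest total (27.0 kJ/mol).

B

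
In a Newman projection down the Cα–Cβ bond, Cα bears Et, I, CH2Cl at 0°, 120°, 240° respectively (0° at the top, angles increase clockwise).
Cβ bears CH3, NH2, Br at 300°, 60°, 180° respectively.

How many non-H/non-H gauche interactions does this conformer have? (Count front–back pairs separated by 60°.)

Non-H gauche pairs: Et(0°)/CH3(300°); Et(0°)/NH2(60°); I(120°)/NH2(60°); I(120°)/Br(180°); CH2Cl(240°)/CH3(300°); CH2Cl(240°)/Br(180°) — 6 interactions.

6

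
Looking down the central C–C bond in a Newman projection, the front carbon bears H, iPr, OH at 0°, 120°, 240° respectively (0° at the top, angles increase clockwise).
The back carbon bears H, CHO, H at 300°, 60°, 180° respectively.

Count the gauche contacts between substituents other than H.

Non-H gauche pairs: iPr(120°)/CHO(60°) — 1 interaction.

1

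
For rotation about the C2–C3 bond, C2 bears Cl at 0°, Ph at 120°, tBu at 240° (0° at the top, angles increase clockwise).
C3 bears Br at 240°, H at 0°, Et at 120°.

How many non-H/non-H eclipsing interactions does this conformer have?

2

Non-H eclipsing pairs: Ph(120°)/Et(120°); tBu(240°)/Br(240°) — 2 interactions.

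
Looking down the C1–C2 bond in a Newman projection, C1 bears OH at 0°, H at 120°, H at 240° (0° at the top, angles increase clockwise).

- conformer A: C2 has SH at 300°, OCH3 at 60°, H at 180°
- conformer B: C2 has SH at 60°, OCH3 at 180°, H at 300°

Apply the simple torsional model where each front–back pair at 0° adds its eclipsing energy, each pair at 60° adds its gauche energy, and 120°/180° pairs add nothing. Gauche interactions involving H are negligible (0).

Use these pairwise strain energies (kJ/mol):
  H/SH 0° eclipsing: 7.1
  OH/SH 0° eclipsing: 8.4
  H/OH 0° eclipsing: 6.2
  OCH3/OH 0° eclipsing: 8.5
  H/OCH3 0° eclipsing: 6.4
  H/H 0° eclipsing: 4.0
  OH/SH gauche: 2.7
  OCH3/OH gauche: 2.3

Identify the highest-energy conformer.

A (staggered): OH(0°)/SH(300°) gauche 2.7; OH(0°)/OCH3(60°) gauche 2.3 → 5.0 kJ/mol.
B (staggered): OH(0°)/SH(60°) gauche 2.7 → 2.7 kJ/mol.
A has the highest total (5.0 kJ/mol).

A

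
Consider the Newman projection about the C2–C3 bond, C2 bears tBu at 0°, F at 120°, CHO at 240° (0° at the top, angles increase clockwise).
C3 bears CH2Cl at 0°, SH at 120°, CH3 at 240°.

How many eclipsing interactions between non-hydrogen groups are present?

Non-H eclipsing pairs: tBu(0°)/CH2Cl(0°); F(120°)/SH(120°); CHO(240°)/CH3(240°) — 3 interactions.

3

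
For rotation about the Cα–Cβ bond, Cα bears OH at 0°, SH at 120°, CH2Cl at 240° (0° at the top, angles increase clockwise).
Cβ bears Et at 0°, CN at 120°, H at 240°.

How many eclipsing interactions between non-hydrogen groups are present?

2

Non-H eclipsing pairs: OH(0°)/Et(0°); SH(120°)/CN(120°) — 2 interactions.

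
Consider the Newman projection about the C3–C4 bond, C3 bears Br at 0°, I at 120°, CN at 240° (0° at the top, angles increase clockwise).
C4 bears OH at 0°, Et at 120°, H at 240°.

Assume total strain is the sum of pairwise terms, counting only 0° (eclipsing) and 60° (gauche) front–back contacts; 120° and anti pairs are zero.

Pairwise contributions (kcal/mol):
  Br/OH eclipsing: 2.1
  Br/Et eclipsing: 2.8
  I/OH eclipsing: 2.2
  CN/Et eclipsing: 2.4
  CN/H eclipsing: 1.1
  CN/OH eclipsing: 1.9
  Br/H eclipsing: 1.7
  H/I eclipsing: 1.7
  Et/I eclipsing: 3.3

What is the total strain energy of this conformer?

6.5 kcal/mol

This conformer (eclipsed): Br–OH eclipsed, I–Et eclipsed, CN–H eclipsed; 2.1 + 3.3 + 1.1 = 6.5 kcal/mol.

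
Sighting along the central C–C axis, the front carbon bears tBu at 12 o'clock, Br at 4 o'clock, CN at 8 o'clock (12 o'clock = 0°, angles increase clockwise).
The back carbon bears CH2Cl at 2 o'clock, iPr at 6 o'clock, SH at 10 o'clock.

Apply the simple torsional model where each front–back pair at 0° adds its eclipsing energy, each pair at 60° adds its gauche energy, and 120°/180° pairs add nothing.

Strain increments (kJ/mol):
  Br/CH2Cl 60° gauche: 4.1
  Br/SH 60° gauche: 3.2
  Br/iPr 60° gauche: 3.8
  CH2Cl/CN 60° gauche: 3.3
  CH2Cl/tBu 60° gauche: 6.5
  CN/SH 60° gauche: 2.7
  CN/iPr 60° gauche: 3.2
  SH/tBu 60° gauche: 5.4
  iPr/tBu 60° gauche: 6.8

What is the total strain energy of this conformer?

This conformer is staggered. tBu at 0° is gauche with CH2Cl at 60° (6.5); tBu at 0° is gauche with SH at 300° (5.4); Br at 120° is gauche with CH2Cl at 60° (4.1); Br at 120° is gauche with iPr at 180° (3.8); CN at 240° is gauche with iPr at 180° (3.2); CN at 240° is gauche with SH at 300° (2.7). Total 25.7 kJ/mol.

25.7 kJ/mol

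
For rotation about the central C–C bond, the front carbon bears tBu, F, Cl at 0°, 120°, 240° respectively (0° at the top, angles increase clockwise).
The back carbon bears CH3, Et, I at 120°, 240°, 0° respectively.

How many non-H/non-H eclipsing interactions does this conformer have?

Non-H eclipsing pairs: tBu(0°)/I(0°); F(120°)/CH3(120°); Cl(240°)/Et(240°) — 3 interactions.

3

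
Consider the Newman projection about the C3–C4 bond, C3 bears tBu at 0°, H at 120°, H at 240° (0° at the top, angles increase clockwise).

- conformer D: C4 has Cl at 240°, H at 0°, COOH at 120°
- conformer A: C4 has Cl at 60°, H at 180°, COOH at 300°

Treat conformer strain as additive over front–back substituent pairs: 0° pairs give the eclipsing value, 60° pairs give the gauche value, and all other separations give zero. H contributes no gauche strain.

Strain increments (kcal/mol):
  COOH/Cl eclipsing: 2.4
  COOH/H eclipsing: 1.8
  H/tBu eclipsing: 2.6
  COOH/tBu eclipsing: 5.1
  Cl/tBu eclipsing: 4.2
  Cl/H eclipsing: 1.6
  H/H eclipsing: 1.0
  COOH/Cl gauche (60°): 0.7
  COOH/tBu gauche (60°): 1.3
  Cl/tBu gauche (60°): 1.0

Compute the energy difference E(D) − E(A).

+3.7 kcal/mol

D (eclipsed): tBu–H eclipsed, H–COOH eclipsed, H–Cl eclipsed; 2.6 + 1.8 + 1.6 = 6.0 kcal/mol.
A (staggered): tBu–Cl gauche, tBu–COOH gauche; 1.0 + 1.3 = 2.3 kcal/mol.
E(D) − E(A) = 6.0 − 2.3 = +3.7 kcal/mol.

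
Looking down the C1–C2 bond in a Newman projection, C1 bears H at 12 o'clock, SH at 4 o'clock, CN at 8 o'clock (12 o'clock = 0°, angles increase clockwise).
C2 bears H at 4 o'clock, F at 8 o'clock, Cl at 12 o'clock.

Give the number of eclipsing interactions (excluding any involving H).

Non-H eclipsing pairs: CN(240°)/F(240°) — 1 interaction.

1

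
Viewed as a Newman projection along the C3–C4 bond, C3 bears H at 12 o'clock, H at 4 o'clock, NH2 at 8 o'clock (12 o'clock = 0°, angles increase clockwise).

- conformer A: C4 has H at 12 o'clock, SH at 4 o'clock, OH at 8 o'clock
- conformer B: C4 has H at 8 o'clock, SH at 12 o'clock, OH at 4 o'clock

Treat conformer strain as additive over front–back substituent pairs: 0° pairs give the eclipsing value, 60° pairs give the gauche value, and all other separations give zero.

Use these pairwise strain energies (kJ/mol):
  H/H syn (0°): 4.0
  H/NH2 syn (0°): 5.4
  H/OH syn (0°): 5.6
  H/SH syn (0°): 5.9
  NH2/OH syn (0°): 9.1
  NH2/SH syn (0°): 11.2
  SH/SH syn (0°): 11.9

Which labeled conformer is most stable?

B

A is eclipsed. H at 0° is eclipsed with H at 0° (4.0); H at 120° is eclipsed with SH at 120° (5.9); NH2 at 240° is eclipsed with OH at 240° (9.1). Total 19.0 kJ/mol.
B is eclipsed. H at 0° is eclipsed with SH at 0° (5.9); H at 120° is eclipsed with OH at 120° (5.6); NH2 at 240° is eclipsed with H at 240° (5.4). Total 16.9 kJ/mol.
B has the lowest total (16.9 kJ/mol).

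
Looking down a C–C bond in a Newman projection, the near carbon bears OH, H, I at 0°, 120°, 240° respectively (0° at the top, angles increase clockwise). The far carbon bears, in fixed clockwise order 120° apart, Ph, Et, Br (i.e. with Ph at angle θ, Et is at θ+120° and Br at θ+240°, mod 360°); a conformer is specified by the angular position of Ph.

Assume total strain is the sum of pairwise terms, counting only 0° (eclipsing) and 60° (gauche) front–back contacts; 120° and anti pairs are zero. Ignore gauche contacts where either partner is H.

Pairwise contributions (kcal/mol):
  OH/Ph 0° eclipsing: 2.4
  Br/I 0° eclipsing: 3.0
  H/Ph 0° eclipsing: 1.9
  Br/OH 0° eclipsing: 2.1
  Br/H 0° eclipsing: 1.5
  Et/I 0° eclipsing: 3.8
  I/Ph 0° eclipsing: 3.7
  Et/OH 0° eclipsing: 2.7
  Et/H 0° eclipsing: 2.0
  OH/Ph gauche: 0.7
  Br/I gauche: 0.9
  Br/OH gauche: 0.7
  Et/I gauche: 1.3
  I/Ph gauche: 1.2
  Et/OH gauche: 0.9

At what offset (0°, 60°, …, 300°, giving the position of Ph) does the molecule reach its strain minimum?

Ph at 0° (eclipsed): OH–Ph eclipsed, H–Et eclipsed, I–Br eclipsed; 2.4 + 2.0 + 3.0 = 7.4 kcal/mol.
Ph at 60° (staggered): OH–Ph gauche, OH–Br gauche, I–Et gauche, I–Br gauche; 0.7 + 0.7 + 1.3 + 0.9 = 3.6 kcal/mol.
Ph at 120° (eclipsed): OH–Br eclipsed, H–Ph eclipsed, I–Et eclipsed; 2.1 + 1.9 + 3.8 = 7.8 kcal/mol.
Ph at 180° (staggered): OH–Et gauche, OH–Br gauche, I–Ph gauche, I–Et gauche; 0.9 + 0.7 + 1.2 + 1.3 = 4.1 kcal/mol.
Ph at 240° (eclipsed): OH–Et eclipsed, H–Br eclipsed, I–Ph eclipsed; 2.7 + 1.5 + 3.7 = 7.9 kcal/mol.
Ph at 300° (staggered): OH–Ph gauche, OH–Et gauche, I–Ph gauche, I–Br gauche; 0.7 + 0.9 + 1.2 + 0.9 = 3.7 kcal/mol.
The minimum (3.6 kcal/mol) occurs with Ph at 60°.

60°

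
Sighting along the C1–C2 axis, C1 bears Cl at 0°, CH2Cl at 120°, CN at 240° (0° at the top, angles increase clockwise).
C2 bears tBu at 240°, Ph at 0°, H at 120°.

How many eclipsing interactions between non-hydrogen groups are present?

Non-H eclipsing pairs: Cl(0°)/Ph(0°); CN(240°)/tBu(240°) — 2 interactions.

2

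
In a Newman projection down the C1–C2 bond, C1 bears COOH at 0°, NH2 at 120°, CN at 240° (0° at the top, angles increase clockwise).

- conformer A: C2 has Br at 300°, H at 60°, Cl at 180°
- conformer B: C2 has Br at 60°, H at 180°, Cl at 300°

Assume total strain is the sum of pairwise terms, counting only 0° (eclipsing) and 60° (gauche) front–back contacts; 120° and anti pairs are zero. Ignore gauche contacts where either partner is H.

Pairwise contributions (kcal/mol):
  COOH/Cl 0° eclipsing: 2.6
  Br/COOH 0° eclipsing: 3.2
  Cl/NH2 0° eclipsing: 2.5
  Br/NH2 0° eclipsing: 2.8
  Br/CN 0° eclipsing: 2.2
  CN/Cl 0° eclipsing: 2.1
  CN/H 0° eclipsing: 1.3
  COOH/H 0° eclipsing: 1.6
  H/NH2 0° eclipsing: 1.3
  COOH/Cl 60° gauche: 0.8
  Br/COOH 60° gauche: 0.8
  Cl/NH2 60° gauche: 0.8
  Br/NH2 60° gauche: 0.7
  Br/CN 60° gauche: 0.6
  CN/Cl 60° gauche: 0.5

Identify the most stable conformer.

A is staggered. COOH at 0° is gauche with Br at 300° (0.8); NH2 at 120° is gauche with Cl at 180° (0.8); CN at 240° is gauche with Br at 300° (0.6); CN at 240° is gauche with Cl at 180° (0.5). Total 2.7 kcal/mol.
B is staggered. COOH at 0° is gauche with Br at 60° (0.8); COOH at 0° is gauche with Cl at 300° (0.8); NH2 at 120° is gauche with Br at 60° (0.7); CN at 240° is gauche with Cl at 300° (0.5). Total 2.8 kcal/mol.
A has the lowest total (2.7 kcal/mol).

A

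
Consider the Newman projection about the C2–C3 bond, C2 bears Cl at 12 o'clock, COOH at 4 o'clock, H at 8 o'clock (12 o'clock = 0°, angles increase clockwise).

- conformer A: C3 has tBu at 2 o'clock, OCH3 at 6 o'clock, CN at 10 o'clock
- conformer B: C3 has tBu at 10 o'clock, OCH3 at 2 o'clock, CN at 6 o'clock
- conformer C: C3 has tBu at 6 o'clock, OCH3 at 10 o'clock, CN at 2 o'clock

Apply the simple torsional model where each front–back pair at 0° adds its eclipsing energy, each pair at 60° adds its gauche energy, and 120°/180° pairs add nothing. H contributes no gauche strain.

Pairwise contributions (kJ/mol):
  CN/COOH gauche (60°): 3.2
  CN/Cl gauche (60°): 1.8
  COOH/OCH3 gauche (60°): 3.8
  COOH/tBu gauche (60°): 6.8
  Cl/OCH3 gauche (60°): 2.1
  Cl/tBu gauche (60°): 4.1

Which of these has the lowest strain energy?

A is staggered. Cl at 0° is gauche with tBu at 60° (4.1); Cl at 0° is gauche with CN at 300° (1.8); COOH at 120° is gauche with tBu at 60° (6.8); COOH at 120° is gauche with OCH3 at 180° (3.8). Total 16.5 kJ/mol.
B is staggered. Cl at 0° is gauche with tBu at 300° (4.1); Cl at 0° is gauche with OCH3 at 60° (2.1); COOH at 120° is gauche with OCH3 at 60° (3.8); COOH at 120° is gauche with CN at 180° (3.2). Total 13.2 kJ/mol.
C is staggered. Cl at 0° is gauche with OCH3 at 300° (2.1); Cl at 0° is gauche with CN at 60° (1.8); COOH at 120° is gauche with tBu at 180° (6.8); COOH at 120° is gauche with CN at 60° (3.2). Total 13.9 kJ/mol.
B has the lowest total (13.2 kJ/mol).

B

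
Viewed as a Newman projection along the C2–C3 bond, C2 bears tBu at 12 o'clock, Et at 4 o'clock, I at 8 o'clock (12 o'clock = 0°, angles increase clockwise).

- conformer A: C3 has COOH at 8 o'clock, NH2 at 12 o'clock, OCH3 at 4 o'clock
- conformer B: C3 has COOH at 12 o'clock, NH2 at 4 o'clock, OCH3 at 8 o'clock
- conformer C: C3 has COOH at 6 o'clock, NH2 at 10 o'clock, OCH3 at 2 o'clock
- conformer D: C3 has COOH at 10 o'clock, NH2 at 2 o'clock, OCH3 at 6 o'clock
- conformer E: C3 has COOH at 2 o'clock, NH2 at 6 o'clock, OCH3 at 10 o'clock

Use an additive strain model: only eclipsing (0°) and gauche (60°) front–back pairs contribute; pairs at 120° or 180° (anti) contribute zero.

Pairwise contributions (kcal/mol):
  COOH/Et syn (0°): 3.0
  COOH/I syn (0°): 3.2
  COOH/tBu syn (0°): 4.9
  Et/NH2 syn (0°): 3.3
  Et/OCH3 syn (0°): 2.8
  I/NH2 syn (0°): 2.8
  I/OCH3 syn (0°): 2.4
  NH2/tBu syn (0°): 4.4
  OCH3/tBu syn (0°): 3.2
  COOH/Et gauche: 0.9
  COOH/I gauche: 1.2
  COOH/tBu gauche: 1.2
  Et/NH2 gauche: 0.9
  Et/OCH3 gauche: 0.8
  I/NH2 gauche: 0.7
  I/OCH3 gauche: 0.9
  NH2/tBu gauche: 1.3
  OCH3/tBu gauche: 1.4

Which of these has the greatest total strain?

B

A (eclipsed): tBu–NH2 eclipsed, Et–OCH3 eclipsed, I–COOH eclipsed; 4.4 + 2.8 + 3.2 = 10.4 kcal/mol.
B (eclipsed): tBu–COOH eclipsed, Et–NH2 eclipsed, I–OCH3 eclipsed; 4.9 + 3.3 + 2.4 = 10.6 kcal/mol.
C (staggered): tBu–NH2 gauche, tBu–OCH3 gauche, Et–COOH gauche, Et–OCH3 gauche, I–COOH gauche, I–NH2 gauche; 1.3 + 1.4 + 0.9 + 0.8 + 1.2 + 0.7 = 6.3 kcal/mol.
D (staggered): tBu–COOH gauche, tBu–NH2 gauche, Et–NH2 gauche, Et–OCH3 gauche, I–COOH gauche, I–OCH3 gauche; 1.2 + 1.3 + 0.9 + 0.8 + 1.2 + 0.9 = 6.3 kcal/mol.
E (staggered): tBu–COOH gauche, tBu–OCH3 gauche, Et–COOH gauche, Et–NH2 gauche, I–NH2 gauche, I–OCH3 gauche; 1.2 + 1.4 + 0.9 + 0.9 + 0.7 + 0.9 = 6.0 kcal/mol.
B has the highest total (10.6 kcal/mol).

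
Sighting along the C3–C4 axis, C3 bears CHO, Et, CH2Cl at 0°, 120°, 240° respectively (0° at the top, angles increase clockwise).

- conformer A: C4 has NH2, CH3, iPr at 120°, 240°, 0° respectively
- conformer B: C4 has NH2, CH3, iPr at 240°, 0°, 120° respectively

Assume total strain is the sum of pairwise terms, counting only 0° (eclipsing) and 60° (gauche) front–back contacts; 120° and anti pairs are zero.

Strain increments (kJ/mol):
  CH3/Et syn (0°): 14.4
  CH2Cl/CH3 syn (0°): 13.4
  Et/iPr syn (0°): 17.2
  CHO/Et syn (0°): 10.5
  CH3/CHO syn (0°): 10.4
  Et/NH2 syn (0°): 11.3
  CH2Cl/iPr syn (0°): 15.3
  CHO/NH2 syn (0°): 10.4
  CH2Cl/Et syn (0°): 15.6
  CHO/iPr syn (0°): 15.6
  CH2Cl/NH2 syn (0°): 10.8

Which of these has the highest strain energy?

A is eclipsed. CHO at 0° is eclipsed with iPr at 0° (15.6); Et at 120° is eclipsed with NH2 at 120° (11.3); CH2Cl at 240° is eclipsed with CH3 at 240° (13.4). Total 40.3 kJ/mol.
B is eclipsed. CHO at 0° is eclipsed with CH3 at 0° (10.4); Et at 120° is eclipsed with iPr at 120° (17.2); CH2Cl at 240° is eclipsed with NH2 at 240° (10.8). Total 38.4 kJ/mol.
A has the highest total (40.3 kJ/mol).

A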